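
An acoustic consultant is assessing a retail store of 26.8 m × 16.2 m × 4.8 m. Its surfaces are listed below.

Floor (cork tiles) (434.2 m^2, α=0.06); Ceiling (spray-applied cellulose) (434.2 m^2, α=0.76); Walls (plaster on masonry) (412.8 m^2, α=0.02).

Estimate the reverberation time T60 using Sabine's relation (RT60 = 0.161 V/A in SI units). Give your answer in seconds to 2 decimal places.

0.92 s

Equivalent absorption area: A = 434.2*0.06 + 434.2*0.76 + 412.8*0.02 = 364.300 m^2.
Volume V = 26.8 × 16.2 × 4.8 = 2083.968 m³.
T = 0.161 V/A = 0.161·2083.968/364.300 = 0.92 s.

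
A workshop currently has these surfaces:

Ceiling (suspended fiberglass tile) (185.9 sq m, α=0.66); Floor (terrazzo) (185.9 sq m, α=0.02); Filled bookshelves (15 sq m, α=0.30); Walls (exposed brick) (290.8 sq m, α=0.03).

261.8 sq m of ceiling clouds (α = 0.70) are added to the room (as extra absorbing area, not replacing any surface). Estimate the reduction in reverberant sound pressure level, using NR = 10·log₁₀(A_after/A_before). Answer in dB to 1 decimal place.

Summing Sᵢαᵢ: 122.694 + 3.718 + 4.500 + 8.724 → A_before = 139.636 sabins.
Added absorption = 261.8 × 0.70 = 183.260 sabins.
New total A_after = 322.896 sabins.
NR = 10·log₁₀(322.896/139.636) = 3.6 dB.

3.6 dB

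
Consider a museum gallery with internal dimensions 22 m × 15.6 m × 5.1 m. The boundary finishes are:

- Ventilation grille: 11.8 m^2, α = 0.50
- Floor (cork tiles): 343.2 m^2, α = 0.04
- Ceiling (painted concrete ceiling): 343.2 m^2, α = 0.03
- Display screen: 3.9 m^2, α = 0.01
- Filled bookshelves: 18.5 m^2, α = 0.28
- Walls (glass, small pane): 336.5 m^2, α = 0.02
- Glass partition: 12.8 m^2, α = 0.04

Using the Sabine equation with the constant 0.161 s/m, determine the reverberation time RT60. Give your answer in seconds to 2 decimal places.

Summing Sᵢαᵢ: 5.900 + 13.728 + 10.296 + 0.039 + 5.180 + 6.730 + 0.512 → A = 42.385 sabins.
Room volume: 1750.32 m³.
RT60 = 0.161 · V / A = 0.161 × 1750.32 / 42.385 = 6.65 s.

6.65 seconds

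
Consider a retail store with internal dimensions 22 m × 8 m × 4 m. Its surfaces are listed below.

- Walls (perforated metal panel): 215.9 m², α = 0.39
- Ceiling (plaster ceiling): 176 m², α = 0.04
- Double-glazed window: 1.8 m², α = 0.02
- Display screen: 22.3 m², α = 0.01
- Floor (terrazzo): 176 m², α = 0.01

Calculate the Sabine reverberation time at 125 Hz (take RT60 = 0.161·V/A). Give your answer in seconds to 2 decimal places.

1.22 seconds

A = Σ Sᵢαᵢ = 215.9·0.39 + 176·0.04 + 1.8·0.02 + 22.3·0.01 + 176·0.01 = 93.260 sabins.
V = 22·8·4 = 704 m³.
Sabine: RT60 = 0.161 × 704 / 93.260 = 1.22 s.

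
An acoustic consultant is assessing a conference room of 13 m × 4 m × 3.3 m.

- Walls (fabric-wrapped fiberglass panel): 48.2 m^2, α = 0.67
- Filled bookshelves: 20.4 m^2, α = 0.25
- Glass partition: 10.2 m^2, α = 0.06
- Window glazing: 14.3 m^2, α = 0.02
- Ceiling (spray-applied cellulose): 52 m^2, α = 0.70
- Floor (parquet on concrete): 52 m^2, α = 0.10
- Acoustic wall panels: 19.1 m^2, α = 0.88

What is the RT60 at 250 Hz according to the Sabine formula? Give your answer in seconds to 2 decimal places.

Equivalent absorption area: A = 48.2*0.67 + 20.4*0.25 + 10.2*0.06 + 14.3*0.02 + 52*0.70 + 52*0.10 + 19.1*0.88 = 96.700 m^2.
V = 13·4·3.3 = 171.6 m³.
RT60 = 0.161 · V / A = 0.161 × 171.6 / 96.700 = 0.29 s.

0.29 seconds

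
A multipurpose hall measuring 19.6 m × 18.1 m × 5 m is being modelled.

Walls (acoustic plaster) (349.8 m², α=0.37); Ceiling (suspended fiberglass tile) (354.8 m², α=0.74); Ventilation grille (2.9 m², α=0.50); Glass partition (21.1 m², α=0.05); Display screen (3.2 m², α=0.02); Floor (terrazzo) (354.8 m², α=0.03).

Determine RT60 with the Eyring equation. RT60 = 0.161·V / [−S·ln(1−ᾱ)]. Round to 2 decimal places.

Total surface area S = 349.8 + 354.8 + 2.9 + 21.1 + 3.2 + 354.8 = 1086.6 m².
Absorption A = 349.8·0.37 + 354.8·0.74 + 2.9·0.50 + 21.1·0.05 + 3.2·0.02 + 354.8·0.03 = 405.191 sabins.
Mean coefficient ᾱ = A/S = 0.3729.
Eyring denominator: −S ln(1−ᾱ) = 507.061.
V = 19.6 × 18.1 × 5 = 1773.8 m³.
RT60 = 0.161 × 1773.8 / 507.061 = 0.56 s.

0.56 s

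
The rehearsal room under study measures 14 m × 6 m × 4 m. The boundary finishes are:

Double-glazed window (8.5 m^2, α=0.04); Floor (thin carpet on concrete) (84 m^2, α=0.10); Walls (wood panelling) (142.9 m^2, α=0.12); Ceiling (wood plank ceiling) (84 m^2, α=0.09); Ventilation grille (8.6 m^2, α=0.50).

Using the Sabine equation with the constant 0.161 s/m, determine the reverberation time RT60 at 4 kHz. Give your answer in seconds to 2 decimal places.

Equivalent absorption area: A = 8.5·0.04 + 84·0.10 + 142.9·0.12 + 84·0.09 + 8.6·0.50 = 37.748 m^2.
V = 14·6·4 = 336 m³.
RT60 = 0.161 · V / A = 0.161 × 336 / 37.748 = 1.43 s.

1.43 seconds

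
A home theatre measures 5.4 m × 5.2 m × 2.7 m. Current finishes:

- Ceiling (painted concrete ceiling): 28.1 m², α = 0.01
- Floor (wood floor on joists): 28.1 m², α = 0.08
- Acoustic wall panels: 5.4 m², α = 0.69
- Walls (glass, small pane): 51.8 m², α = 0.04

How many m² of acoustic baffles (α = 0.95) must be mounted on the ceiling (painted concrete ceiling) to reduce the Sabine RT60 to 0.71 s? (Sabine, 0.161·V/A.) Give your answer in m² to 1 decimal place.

9.4

A₁ = Σ Sᵢαᵢ = 28.1·0.01 + 28.1·0.08 + 5.4·0.69 + 51.8·0.04 = 8.327 sabins.
V = 75.816 m³. Target absorption A₂ = 0.161 × 75.816 / 0.71 = 17.192 sabins.
Absorption to add: 17.192 − 8.327 = 8.865 sabins.
Each m² of panel replacing the ceiling (painted concrete ceiling) adds (0.95 − 0.01) = 0.94 sabins.
Area = ΔA/Δα = 8.865/0.94 = 9.4 m².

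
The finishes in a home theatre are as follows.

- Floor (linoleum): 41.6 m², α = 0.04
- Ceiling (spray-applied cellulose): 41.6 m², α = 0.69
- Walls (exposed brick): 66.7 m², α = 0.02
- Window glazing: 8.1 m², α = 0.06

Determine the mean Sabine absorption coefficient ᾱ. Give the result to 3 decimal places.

0.204

Total surface area S = 158.0 m².
Weighted sum Σ Sα = 32.188.
ᾱ = 32.188 / 158.0 = 0.204.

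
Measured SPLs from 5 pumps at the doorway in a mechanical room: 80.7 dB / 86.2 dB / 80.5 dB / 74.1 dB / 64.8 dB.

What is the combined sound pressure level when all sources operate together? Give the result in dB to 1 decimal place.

Σ 10^(Lᵢ/10) = 6.753e+08.
Combined level = 10 log₁₀(6.753e+08) = 88.3 dB.

88.3 dB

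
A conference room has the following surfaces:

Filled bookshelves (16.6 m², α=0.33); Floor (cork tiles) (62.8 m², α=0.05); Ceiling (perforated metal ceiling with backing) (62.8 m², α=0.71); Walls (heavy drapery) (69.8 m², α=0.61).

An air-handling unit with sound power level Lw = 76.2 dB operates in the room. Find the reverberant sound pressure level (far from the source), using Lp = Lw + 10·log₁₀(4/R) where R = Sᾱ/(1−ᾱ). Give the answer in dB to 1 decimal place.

59.8 dB

A = 95.784 sabins; S = 212.0 m².
ᾱ = 0.4518, so room constant R = A/(1−ᾱ) = 174.725 m².
Lp = Lw + 10 log₁₀(4/R) = 76.2 -16.40 = 59.8 dB.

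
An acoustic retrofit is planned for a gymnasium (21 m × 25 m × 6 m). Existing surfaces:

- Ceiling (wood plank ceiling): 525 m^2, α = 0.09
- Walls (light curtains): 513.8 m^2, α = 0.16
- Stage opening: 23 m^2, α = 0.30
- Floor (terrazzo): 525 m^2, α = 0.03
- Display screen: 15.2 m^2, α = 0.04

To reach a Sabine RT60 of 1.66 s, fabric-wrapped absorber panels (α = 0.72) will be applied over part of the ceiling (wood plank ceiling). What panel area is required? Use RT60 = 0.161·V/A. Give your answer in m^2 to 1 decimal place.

242.5

Equivalent absorption area: A₁ = 525·0.09 + 513.8·0.16 + 23·0.30 + 525·0.03 + 15.2·0.04 = 152.716 m^2.
V = 3150 m³. Target absorption A₂ = 0.161 × 3150 / 1.66 = 305.512 sabins.
ΔA needed = 305.512 − 152.716 = 152.796 sabins.
Net gain per m^2: Δα = 0.72 − 0.09 = 0.63.
Panel area = 152.796 / 0.63 = 242.5 m^2.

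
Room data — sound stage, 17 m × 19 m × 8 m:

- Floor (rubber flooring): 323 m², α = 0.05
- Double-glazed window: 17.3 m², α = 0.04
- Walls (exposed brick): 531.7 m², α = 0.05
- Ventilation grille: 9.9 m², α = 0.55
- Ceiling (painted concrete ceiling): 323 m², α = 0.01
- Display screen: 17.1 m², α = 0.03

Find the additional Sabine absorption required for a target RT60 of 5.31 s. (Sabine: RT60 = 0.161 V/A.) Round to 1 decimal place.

Summing Sᵢαᵢ: 16.150 + 0.692 + 26.585 + 5.445 + 3.230 + 0.513 → A₁ = 52.615 sabins.
V = 2584 m³. Required absorption A₂ = 0.161 × 2584 / 5.31 = 78.347 sabins.
Shortfall: 78.347 − 52.615 = 25.7 sabins.

25.7 sabins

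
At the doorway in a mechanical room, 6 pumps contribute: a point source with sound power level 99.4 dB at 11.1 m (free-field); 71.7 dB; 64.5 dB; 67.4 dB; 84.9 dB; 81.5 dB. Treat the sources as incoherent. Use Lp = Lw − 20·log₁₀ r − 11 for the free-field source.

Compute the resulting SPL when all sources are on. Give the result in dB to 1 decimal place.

Source at 11.1 m: Lp = 99.4 − 20·log₁₀(11.1) − 11 = 67.5 dB.
Converting to relative power and adding: 10^(67.5/10) + 10^(71.7/10) + 10^(64.5/10) + 10^(67.4/10) + 10^(84.9/10) + 10^(81.5/10) = 4.79e+08.
Back to dB: 10·log₁₀ Σ = 86.8 dB.

86.8 dB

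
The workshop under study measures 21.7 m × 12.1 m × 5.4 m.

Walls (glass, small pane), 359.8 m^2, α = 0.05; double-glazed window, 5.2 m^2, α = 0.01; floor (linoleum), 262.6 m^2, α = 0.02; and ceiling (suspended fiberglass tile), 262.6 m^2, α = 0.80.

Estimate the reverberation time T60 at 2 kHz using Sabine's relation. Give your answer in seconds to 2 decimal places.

0.98 s

Total absorption A = 359.8×0.05 + 5.2×0.01 + 262.6×0.02 + 262.6×0.80
  = 17.990 + 0.052 + 5.252 + 210.080 = 233.374 m^2 sabins.
V = 21.7·12.1·5.4 = 1417.878 m³.
T = 0.161 V/A = 0.161·1417.878/233.374 = 0.98 s.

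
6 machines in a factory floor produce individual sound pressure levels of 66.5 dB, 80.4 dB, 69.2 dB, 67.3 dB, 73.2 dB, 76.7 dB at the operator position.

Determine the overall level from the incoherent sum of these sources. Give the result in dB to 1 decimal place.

Σ 10^(Lᵢ/10) = 1.955e+08.
Back to dB: 10·log₁₀ Σ = 82.9 dB.

82.9 dB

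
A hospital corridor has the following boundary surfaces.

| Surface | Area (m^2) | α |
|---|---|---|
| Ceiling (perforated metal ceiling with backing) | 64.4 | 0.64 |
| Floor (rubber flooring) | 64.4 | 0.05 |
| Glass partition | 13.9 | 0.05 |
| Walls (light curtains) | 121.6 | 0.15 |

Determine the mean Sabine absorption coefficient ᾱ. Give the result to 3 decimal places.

0.240

S = Σ Sᵢ = 64.4 + 64.4 + 13.9 + 121.6 = 264.3 m^2.
A = 64.4×0.64 + 64.4×0.05 + 13.9×0.05 + 121.6×0.15 = 63.371 sabins.
ᾱ = A/S = 0.240.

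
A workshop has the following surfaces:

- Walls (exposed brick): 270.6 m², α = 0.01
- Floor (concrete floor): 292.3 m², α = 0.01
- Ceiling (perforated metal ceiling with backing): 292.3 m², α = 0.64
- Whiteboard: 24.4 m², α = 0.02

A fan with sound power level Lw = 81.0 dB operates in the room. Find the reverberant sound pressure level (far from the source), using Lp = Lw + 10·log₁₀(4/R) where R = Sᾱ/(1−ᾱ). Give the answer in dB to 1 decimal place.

63.1 dB

A = 193.189 sabins; S = 879.6 m².
ᾱ = 193.189/879.6 = 0.2196; R = Sᾱ/(1−ᾱ) = 193.189/(1−0.2196) = 247.551 m².
Lp = 81.0 + 10·log₁₀(4/247.551) = 81.0 + (-17.92) = 63.1 dB.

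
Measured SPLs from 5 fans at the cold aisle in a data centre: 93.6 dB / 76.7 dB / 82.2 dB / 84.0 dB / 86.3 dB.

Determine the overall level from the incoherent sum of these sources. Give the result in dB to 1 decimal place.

Σ 10^(Lᵢ/10) = 3.181e+09.
Back to dB: 10·log₁₀ Σ = 95.0 dB.

95.0 dB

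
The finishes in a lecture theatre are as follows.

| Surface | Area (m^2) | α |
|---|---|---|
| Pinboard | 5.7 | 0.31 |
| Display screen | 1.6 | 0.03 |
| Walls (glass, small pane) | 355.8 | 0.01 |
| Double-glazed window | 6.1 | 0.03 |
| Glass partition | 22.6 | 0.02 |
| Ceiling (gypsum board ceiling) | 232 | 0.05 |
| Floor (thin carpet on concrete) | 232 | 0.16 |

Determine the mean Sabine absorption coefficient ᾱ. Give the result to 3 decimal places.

Total surface area S = 855.8 m^2.
A = 5.7·0.31 + 1.6·0.03 + 355.8·0.01 + 6.1·0.03 + 22.6·0.02 + 232·0.05 + 232·0.16 = 54.728 sabins.
ᾱ = A/S = 0.064.

0.064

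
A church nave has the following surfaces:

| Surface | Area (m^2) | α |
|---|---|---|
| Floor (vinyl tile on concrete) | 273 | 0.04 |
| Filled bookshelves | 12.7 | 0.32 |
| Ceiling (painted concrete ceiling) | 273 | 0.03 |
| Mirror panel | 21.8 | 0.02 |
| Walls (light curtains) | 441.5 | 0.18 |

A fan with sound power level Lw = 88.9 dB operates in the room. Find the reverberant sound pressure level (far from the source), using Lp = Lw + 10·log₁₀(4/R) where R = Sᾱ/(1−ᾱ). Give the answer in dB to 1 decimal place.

74.3 dB

A = 103.080 sabins; S = 1022.0 m^2.
ᾱ = 0.1009, so room constant R = A/(1−ᾱ) = 114.648 m^2.
Lp = Lw + 10 log₁₀(4/R) = 88.9 -14.57 = 74.3 dB.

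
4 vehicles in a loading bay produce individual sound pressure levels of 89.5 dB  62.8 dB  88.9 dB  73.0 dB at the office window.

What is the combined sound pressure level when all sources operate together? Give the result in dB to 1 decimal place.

92.3 dB

Σ 10^(Lᵢ/10) = 1.689e+09.
Combined level = 10 log₁₀(1.689e+09) = 92.3 dB.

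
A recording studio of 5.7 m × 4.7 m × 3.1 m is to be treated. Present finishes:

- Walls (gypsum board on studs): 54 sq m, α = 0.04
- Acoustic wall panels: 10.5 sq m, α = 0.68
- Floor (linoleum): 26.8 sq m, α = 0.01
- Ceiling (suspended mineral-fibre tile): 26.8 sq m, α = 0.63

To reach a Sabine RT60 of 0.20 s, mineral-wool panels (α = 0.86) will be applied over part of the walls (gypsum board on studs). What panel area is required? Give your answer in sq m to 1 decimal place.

49.3

Equivalent absorption area: A₁ = 54*0.04 + 10.5*0.68 + 26.8*0.01 + 26.8*0.63 = 26.452 sq m.
Required A₂ = 0.161·83.049/0.20 = 66.854 sabins.
ΔA needed = 66.854 − 26.452 = 40.402 sabins.
Net gain per sq m: Δα = 0.86 − 0.04 = 0.82.
Panel area = 40.402 / 0.82 = 49.3 sq m.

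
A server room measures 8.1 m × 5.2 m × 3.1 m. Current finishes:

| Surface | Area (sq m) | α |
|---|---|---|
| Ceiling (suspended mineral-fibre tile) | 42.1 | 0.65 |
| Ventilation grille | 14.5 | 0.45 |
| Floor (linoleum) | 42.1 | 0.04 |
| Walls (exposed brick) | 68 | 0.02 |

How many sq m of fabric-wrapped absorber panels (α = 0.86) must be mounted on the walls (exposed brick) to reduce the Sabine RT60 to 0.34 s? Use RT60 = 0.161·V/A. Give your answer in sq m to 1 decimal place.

Total absorption A₁ = 42.1·0.65 + 14.5·0.45 + 42.1·0.04 + 68·0.02
  = 27.365 + 6.525 + 1.684 + 1.360 = 36.934 sq m sabins.
Required A₂ = 0.161·130.572/0.34 = 61.830 sabins.
Absorption to add: 61.830 − 36.934 = 24.896 sabins.
Each sq m of panel replacing the walls (exposed brick) adds (0.86 − 0.02) = 0.84 sabins.
Area = ΔA/Δα = 24.896/0.84 = 29.6 sq m.

29.6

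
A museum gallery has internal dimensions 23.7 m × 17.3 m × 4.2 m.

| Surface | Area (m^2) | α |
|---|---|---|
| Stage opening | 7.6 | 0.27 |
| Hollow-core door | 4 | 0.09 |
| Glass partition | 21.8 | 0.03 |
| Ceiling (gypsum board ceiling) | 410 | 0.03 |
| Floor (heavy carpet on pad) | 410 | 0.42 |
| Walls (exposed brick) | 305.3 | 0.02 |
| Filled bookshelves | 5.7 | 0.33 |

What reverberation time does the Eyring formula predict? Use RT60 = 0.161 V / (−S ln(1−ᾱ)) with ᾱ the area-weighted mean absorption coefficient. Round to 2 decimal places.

1.30 seconds

Total surface area S = 7.6 + 4 + 21.8 + 410 + 410 + 305.3 + 5.7 = 1164.4 m^2.
Absorption A = 7.6×0.27 + 4×0.09 + 21.8×0.03 + 410×0.03 + 410×0.42 + 305.3×0.02 + 5.7×0.33 = 195.553 sabins.
ᾱ = 195.553 / 1164.4 = 0.1679.
Eyring denominator: −S ln(1−ᾱ) = 214.020.
V = 23.7 × 17.3 × 4.2 = 1722.042 m³.
RT60 = 0.161 × 1722.042 / 214.020 = 1.30 s.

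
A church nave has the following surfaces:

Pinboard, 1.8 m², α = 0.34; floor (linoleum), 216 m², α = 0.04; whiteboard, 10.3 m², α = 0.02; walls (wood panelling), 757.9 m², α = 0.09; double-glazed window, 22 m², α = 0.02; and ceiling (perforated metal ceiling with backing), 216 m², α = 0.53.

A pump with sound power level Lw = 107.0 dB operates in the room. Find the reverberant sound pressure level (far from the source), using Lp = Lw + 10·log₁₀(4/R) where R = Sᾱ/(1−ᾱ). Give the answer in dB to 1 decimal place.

89.4 dB

A = 192.589 sabins; S = 1224.0 m².
ᾱ = 192.589/1224.0 = 0.1573; R = Sᾱ/(1−ᾱ) = 192.589/(1−0.1573) = 228.538 m².
Lp = Lw + 10 log₁₀(4/R) = 107.0 -17.57 = 89.4 dB.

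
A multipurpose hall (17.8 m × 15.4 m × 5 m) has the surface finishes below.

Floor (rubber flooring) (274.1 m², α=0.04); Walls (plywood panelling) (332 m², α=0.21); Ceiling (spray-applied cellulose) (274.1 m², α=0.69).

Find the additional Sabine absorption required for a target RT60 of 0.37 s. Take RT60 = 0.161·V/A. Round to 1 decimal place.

Summing Sᵢαᵢ: 10.964 + 69.720 + 189.129 → A₁ = 269.813 sabins.
Target A₂ = 0.161·1370.6/0.37 = 596.396 sabins (V = 1370.6 m³).
Shortfall: 596.396 − 269.813 = 326.6 sabins.

326.6 sabins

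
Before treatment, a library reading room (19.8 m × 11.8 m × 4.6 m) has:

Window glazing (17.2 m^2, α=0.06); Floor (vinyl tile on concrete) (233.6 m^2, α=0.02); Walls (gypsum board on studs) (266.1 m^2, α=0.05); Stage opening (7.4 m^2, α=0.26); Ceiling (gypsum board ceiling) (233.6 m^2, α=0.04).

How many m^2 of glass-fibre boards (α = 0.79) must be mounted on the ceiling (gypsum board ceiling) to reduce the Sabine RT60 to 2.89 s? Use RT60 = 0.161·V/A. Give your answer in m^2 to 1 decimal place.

Equivalent absorption area: A₁ = 17.2·0.06 + 233.6·0.02 + 266.1·0.05 + 7.4·0.26 + 233.6·0.04 = 30.277 m^2.
V = 1074.744 m³. Target absorption A₂ = 0.161 × 1074.744 / 2.89 = 59.873 sabins.
ΔA needed = 59.873 − 30.277 = 29.596 sabins.
Net gain per m^2: Δα = 0.79 − 0.04 = 0.75.
Panel area = 29.596 / 0.75 = 39.5 m^2.

39.5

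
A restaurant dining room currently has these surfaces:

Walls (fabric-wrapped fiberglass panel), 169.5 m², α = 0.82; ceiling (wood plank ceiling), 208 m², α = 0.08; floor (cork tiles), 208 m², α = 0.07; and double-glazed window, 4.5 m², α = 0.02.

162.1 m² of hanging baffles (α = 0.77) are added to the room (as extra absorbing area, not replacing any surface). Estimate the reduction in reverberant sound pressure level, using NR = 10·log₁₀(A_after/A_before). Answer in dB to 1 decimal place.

Total absorption A_before = 169.5×0.82 + 208×0.08 + 208×0.07 + 4.5×0.02
  = 138.990 + 16.640 + 14.560 + 0.090 = 170.280 m² sabins.
Treatment contributes 162.1·0.77 = 124.817 sabins.
A_after = 170.280 + 124.817 = 295.097 sabins.
Reduction = 10 log₁₀(A_after/A_before) = 10 log₁₀(1.7330) = 2.4 dB.

2.4 dB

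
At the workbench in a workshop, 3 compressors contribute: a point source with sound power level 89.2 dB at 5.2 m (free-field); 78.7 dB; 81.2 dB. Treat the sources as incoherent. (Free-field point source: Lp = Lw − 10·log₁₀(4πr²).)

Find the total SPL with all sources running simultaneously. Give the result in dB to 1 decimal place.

83.2 dB

Source at 5.2 m: Lp = 89.2 − 10·log₁₀(4π·5.2²) = 89.2 − 10·log₁₀(339.795) = 63.9 dB.
Σ 10^(Lᵢ/10) = 2.084e+08.
L_total = 10·log₁₀(2.084e+08) = 83.2 dB.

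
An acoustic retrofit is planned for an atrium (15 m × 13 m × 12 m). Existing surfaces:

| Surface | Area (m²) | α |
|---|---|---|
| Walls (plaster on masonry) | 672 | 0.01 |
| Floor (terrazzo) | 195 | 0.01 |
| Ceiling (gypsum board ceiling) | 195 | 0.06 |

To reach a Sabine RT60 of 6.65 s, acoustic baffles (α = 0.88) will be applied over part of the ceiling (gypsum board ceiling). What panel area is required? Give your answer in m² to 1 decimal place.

44.2

Total absorption A₁ = 672×0.01 + 195×0.01 + 195×0.06
  = 6.720 + 1.950 + 11.700 = 20.370 m² sabins.
Required A₂ = 0.161·2340/6.65 = 56.653 sabins.
Absorption to add: 56.653 − 20.370 = 36.283 sabins.
Net gain per m²: Δα = 0.88 − 0.06 = 0.82.
Area = ΔA/Δα = 36.283/0.82 = 44.2 m².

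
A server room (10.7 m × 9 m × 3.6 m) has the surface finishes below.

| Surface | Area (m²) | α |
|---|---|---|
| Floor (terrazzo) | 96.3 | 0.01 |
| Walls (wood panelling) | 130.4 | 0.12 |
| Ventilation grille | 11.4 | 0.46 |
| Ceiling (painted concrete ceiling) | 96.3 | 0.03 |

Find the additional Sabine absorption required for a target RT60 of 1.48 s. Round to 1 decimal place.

Equivalent absorption area: A₁ = 96.3×0.01 + 130.4×0.12 + 11.4×0.46 + 96.3×0.03 = 24.744 m².
Target A₂ = 0.161·346.68/1.48 = 37.713 sabins (V = 346.68 m³).
Additional absorption ΔA = 37.713 − 24.744 = 13.0 sabins.

13.0 sabins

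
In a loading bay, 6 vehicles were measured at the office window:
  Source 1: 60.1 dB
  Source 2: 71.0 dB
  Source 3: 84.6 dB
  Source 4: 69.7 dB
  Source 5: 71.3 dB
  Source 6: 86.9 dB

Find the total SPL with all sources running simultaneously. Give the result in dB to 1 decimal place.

89.1 dB

Σ 10^(Lᵢ/10) = 8.146e+08.
L_total = 10·log₁₀(8.146e+08) = 89.1 dB.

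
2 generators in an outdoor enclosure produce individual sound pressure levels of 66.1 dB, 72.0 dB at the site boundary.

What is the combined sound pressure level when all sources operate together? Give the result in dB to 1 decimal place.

Converting to relative power and adding: 10^(66.1/10) + 10^(72.0/10) = 1.992e+07.
Combined level = 10 log₁₀(1.992e+07) = 73.0 dB.

73.0 dB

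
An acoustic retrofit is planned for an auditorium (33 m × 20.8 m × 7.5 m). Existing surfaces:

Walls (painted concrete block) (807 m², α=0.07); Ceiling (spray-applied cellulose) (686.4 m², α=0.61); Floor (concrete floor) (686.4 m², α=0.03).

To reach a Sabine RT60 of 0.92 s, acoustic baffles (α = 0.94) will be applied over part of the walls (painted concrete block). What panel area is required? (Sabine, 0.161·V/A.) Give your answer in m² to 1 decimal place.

Summing Sᵢαᵢ: 56.490 + 418.704 + 20.592 → A₁ = 495.786 sabins.
V = 5148 m³. Target absorption A₂ = 0.161 × 5148 / 0.92 = 900.900 sabins.
ΔA needed = 900.900 − 495.786 = 405.114 sabins.
Net gain per m²: Δα = 0.94 − 0.07 = 0.87.
Panel area = 405.114 / 0.87 = 465.6 m².

465.6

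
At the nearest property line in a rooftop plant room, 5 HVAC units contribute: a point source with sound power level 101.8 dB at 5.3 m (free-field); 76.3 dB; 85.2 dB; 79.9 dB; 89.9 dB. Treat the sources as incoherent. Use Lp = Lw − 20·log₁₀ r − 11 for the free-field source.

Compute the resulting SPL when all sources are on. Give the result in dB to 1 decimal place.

91.7 dB

Source at 5.3 m: Lp = 101.8 − 20·log₁₀(5.3) − 11 = 76.3 dB.
Σ 10^(Lᵢ/10) = 1.491e+09.
L_total = 10·log₁₀(1.491e+09) = 91.7 dB.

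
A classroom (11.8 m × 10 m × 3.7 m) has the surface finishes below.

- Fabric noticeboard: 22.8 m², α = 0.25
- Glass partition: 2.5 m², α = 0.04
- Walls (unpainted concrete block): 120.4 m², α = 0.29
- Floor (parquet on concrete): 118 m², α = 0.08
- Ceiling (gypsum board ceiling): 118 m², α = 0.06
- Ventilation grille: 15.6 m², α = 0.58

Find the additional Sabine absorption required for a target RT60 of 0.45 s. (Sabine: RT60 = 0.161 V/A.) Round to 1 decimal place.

A₁ = Σ Sᵢαᵢ = 22.8*0.25 + 2.5*0.04 + 120.4*0.29 + 118*0.08 + 118*0.06 + 15.6*0.58 = 66.284 sabins.
V = 436.6 m³. Required absorption A₂ = 0.161 × 436.6 / 0.45 = 156.206 sabins.
Additional absorption ΔA = 156.206 − 66.284 = 89.9 sabins.

89.9 sabins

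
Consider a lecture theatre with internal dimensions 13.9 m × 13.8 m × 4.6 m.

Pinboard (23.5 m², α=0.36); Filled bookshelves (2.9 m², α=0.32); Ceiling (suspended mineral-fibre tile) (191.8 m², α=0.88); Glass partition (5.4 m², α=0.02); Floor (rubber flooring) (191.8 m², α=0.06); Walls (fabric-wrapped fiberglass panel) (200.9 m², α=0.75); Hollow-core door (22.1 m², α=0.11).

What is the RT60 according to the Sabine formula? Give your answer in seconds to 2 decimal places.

0.41 s

Equivalent absorption area: A = 23.5×0.36 + 2.9×0.32 + 191.8×0.88 + 5.4×0.02 + 191.8×0.06 + 200.9×0.75 + 22.1×0.11 = 342.894 m².
Volume V = 13.9 × 13.8 × 4.6 = 882.372 m³.
Sabine: RT60 = 0.161 × 882.372 / 342.894 = 0.41 s.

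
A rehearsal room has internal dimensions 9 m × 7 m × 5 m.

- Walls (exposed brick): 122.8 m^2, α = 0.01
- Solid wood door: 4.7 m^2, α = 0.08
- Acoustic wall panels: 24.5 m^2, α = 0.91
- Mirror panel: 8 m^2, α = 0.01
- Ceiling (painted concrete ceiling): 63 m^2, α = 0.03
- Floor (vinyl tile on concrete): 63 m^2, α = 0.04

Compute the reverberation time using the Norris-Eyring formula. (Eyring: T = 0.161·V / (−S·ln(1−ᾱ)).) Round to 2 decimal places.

1.70 sec

S = Σ Sᵢ = 286.0 m^2.
Σ(Sᵢαᵢ) = 122.8×0.01 + 4.7×0.08 + 24.5×0.91 + 8×0.01 + 63×0.03 + 63×0.04 = 28.389.
ᾱ = 28.389 / 286.0 = 0.0993.
−S·ln(1−ᾱ) = −286.0 × ln(1 − 0.0993) = 29.911.
V = 9 × 7 × 5 = 315 m³.
T = 0.161·V/[−S·ln(1−ᾱ)] = 0.161·315/29.911 = 1.70 s.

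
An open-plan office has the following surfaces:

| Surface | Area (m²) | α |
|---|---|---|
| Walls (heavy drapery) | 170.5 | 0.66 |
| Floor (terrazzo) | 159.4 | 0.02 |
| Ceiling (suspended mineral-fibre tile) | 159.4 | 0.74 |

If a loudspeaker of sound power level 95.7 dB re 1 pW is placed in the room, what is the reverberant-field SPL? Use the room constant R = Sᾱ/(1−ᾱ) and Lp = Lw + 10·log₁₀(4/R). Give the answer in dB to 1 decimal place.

A = 233.674 sabins; S = 489.3 m².
ᾱ = 233.674/489.3 = 0.4776; R = Sᾱ/(1−ᾱ) = 233.674/(1−0.4776) = 447.309 m².
Lp = Lw + 10 log₁₀(4/R) = 95.7 -20.49 = 75.2 dB.

75.2 dB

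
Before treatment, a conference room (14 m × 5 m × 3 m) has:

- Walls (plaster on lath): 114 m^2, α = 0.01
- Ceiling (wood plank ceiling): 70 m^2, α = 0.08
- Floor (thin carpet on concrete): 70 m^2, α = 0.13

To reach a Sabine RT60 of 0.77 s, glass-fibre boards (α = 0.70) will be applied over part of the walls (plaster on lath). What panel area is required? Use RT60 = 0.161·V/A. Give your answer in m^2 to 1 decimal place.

40.7

Equivalent absorption area: A₁ = 114*0.01 + 70*0.08 + 70*0.13 = 15.840 m^2.
Required A₂ = 0.161·210/0.77 = 43.909 sabins.
ΔA needed = 43.909 − 15.840 = 28.069 sabins.
Each m^2 of panel replacing the walls (plaster on lath) adds (0.70 − 0.01) = 0.69 sabins.
Area = ΔA/Δα = 28.069/0.69 = 40.7 m^2.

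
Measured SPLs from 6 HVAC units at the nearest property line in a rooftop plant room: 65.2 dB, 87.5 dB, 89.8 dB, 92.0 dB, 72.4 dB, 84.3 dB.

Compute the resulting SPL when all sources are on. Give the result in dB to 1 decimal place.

Converting to relative power and adding: 10^(65.2/10) + 10^(87.5/10) + 10^(89.8/10) + 10^(92.0/10) + 10^(72.4/10) + 10^(84.3/10) = 3.392e+09.
Back to dB: 10·log₁₀ Σ = 95.3 dB.

95.3 dB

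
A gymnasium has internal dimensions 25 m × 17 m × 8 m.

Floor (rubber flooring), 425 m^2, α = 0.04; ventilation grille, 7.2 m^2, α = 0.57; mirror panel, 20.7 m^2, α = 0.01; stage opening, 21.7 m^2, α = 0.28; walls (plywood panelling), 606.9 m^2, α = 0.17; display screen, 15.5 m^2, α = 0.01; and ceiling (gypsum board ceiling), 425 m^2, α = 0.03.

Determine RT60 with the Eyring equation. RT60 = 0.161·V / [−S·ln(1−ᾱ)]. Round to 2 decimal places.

Total surface area S = 425 + 7.2 + 20.7 + 21.7 + 606.9 + 15.5 + 425 = 1522.0 m^2.
Σ(Sᵢαᵢ) = 425×0.04 + 7.2×0.57 + 20.7×0.01 + 21.7×0.28 + 606.9×0.17 + 15.5×0.01 + 425×0.03 = 143.465.
ᾱ = 143.465 / 1522.0 = 0.0943.
Eyring denominator: −S ln(1−ᾱ) = 150.750.
V = 25 × 17 × 8 = 3400 m³.
T = 0.161·V/[−S·ln(1−ᾱ)] = 0.161·3400/150.750 = 3.63 s.

3.63 s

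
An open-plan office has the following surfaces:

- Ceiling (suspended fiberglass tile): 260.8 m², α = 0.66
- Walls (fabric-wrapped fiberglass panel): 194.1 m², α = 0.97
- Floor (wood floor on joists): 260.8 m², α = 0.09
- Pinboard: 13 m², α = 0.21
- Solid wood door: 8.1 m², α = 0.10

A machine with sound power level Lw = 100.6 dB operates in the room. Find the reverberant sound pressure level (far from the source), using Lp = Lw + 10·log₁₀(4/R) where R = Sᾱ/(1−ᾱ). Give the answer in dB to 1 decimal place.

Σ(Sᵢαᵢ) = 260.8·0.66 + 194.1·0.97 + 260.8·0.09 + 13·0.21 + 8.1·0.10 = 387.417; total area S = 736.8 m².
ᾱ = 387.417/736.8 = 0.5258; R = Sᾱ/(1−ᾱ) = 387.417/(1−0.5258) = 816.991 m².
Lp = Lw + 10 log₁₀(4/R) = 100.6 -23.10 = 77.5 dB.

77.5 dB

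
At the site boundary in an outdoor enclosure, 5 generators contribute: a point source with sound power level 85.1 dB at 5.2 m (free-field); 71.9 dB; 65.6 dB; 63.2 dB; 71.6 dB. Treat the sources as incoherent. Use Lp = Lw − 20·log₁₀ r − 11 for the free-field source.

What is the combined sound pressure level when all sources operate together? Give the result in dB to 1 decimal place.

Source at 5.2 m: Lp = 85.1 − 20·log₁₀(5.2) − 11 = 59.8 dB.
Σ 10^(Lᵢ/10) = 3.662e+07.
L_total = 10·log₁₀(3.662e+07) = 75.6 dB.

75.6 dB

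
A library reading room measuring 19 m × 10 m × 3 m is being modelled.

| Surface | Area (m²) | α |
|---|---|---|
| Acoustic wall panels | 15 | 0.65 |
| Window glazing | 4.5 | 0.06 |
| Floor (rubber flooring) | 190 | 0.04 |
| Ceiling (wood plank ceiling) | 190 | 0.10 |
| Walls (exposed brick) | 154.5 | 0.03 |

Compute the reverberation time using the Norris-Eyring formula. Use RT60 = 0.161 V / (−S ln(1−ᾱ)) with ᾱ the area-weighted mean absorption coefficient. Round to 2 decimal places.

2.14 s

Total surface area S = 15 + 4.5 + 190 + 190 + 154.5 = 554.0 m².
Σ(Sᵢαᵢ) = 15·0.65 + 4.5·0.06 + 190·0.04 + 190·0.10 + 154.5·0.03 = 41.255.
ᾱ = 41.255 / 554.0 = 0.0745.
Eyring denominator: −S ln(1−ᾱ) = 42.891.
V = 19 × 10 × 3 = 570 m³.
RT60 = 0.161 × 570 / 42.891 = 2.14 s.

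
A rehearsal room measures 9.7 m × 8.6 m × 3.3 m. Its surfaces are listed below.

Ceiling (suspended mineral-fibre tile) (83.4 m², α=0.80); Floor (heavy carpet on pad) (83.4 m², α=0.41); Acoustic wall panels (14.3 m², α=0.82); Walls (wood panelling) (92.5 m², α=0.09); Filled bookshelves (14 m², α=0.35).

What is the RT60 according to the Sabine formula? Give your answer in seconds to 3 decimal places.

Equivalent absorption area: A = 83.4×0.80 + 83.4×0.41 + 14.3×0.82 + 92.5×0.09 + 14×0.35 = 125.865 m².
V = 9.7·8.6·3.3 = 275.286 m³.
T = 0.161 V/A = 0.161·275.286/125.865 = 0.352 s.

0.352 s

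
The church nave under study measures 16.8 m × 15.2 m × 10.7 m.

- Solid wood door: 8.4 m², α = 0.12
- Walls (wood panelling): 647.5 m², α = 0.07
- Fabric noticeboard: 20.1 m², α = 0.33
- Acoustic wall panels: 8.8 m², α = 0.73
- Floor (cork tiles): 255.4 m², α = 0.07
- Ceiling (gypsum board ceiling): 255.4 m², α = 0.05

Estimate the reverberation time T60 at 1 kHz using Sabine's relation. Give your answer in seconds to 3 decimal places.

4.886 s

Equivalent absorption area: A = 8.4·0.12 + 647.5·0.07 + 20.1·0.33 + 8.8·0.73 + 255.4·0.07 + 255.4·0.05 = 90.038 m².
Volume V = 16.8 × 15.2 × 10.7 = 2732.352 m³.
RT60 = 0.161 · V / A = 0.161 × 2732.352 / 90.038 = 4.886 s.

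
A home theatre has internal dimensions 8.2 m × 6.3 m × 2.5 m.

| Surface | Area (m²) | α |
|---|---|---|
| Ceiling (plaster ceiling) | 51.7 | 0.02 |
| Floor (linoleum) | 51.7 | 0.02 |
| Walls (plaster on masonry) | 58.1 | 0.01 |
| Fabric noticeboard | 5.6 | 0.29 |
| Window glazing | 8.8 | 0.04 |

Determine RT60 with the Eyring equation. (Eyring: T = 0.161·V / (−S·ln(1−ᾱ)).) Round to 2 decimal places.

S = Σ Sᵢ = 175.9 m².
Σ(Sᵢαᵢ) = 51.7·0.02 + 51.7·0.02 + 58.1·0.01 + 5.6·0.29 + 8.8·0.04 = 4.625.
Mean coefficient ᾱ = A/S = 0.0263.
Eyring denominator: −S ln(1−ᾱ) = 4.688.
V = 8.2 × 6.3 × 2.5 = 129.15 m³.
T = 0.161·V/[−S·ln(1−ᾱ)] = 0.161·129.15/4.688 = 4.44 s.

4.44 sec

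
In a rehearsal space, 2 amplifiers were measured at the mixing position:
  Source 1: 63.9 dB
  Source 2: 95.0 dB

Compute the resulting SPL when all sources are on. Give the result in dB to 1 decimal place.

Converting to relative power and adding: 10^(63.9/10) + 10^(95.0/10) = 3.165e+09.
Back to dB: 10·log₁₀ Σ = 95.0 dB.

95.0 dB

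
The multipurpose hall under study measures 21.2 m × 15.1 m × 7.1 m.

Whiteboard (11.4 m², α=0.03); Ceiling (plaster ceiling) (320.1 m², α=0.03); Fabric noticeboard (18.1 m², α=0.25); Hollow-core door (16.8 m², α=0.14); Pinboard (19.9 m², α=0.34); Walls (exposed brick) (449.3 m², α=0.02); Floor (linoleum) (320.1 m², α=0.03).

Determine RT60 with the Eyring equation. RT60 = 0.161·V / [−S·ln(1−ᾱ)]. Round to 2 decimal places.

8.52 seconds

S = Σ Sᵢ = 1155.7 m².
Σ(Sᵢαᵢ) = 11.4×0.03 + 320.1×0.03 + 18.1×0.25 + 16.8×0.14 + 19.9×0.34 + 449.3×0.02 + 320.1×0.03 = 42.177.
Mean coefficient ᾱ = A/S = 0.0365.
Eyring denominator: −S ln(1−ᾱ) = 42.972.
V = 21.2 × 15.1 × 7.1 = 2272.852 m³.
RT60 = 0.161 × 2272.852 / 42.972 = 8.52 s.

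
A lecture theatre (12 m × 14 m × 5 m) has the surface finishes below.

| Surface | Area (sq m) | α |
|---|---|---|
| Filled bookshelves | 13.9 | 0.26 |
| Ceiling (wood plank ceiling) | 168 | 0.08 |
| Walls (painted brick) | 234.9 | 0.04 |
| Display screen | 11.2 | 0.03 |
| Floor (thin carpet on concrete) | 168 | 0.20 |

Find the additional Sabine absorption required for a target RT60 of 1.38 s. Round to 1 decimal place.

A₁ = Σ Sᵢαᵢ = 13.9·0.26 + 168·0.08 + 234.9·0.04 + 11.2·0.03 + 168·0.20 = 60.386 sabins.
For T = 1.38 s, need A₂ = 0.161·V/T = 0.161·840/1.38 = 98.000 sabins.
ΔA = A₂ − A₁ = 98.000 − 60.386 = 37.6 sabins.

37.6 sabins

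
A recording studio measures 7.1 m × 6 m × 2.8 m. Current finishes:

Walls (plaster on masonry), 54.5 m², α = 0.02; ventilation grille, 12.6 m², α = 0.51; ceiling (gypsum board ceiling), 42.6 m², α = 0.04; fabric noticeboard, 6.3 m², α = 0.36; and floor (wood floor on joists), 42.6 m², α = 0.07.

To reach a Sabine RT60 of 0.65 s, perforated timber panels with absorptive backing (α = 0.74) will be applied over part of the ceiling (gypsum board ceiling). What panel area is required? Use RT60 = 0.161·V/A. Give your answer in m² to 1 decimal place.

A₁ = Σ Sᵢαᵢ = 54.5×0.02 + 12.6×0.51 + 42.6×0.04 + 6.3×0.36 + 42.6×0.07 = 14.470 sabins.
V = 119.28 m³. Target absorption A₂ = 0.161 × 119.28 / 0.65 = 29.545 sabins.
ΔA needed = 29.545 − 14.470 = 15.075 sabins.
Each m² of panel replacing the ceiling (gypsum board ceiling) adds (0.74 − 0.04) = 0.70 sabins.
Panel area = 15.075 / 0.70 = 21.5 m².

21.5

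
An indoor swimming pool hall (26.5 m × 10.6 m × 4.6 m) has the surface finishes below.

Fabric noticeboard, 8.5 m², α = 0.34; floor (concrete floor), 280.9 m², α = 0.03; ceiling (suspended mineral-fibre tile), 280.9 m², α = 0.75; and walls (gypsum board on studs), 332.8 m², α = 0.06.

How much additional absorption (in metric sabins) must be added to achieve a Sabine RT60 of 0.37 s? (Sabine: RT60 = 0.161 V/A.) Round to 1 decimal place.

320.3 sabins

A₁ = Σ Sᵢαᵢ = 8.5·0.34 + 280.9·0.03 + 280.9·0.75 + 332.8·0.06 = 241.960 sabins.
For T = 0.37 s, need A₂ = 0.161·V/T = 0.161·1292.14/0.37 = 562.256 sabins.
Shortfall: 562.256 − 241.960 = 320.3 sabins.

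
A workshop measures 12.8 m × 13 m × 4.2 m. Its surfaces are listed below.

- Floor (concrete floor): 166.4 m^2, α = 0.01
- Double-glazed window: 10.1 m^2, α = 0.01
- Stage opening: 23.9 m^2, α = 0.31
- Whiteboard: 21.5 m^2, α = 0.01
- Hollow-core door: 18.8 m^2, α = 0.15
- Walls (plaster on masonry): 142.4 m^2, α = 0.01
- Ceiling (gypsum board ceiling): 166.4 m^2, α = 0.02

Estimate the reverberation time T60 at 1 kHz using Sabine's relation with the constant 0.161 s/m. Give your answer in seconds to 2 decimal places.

6.63 seconds

A = Σ Sᵢαᵢ = 166.4×0.01 + 10.1×0.01 + 23.9×0.31 + 21.5×0.01 + 18.8×0.15 + 142.4×0.01 + 166.4×0.02 = 16.961 sabins.
V = 12.8·13·4.2 = 698.88 m³.
RT60 = 0.161 · V / A = 0.161 × 698.88 / 16.961 = 6.63 s.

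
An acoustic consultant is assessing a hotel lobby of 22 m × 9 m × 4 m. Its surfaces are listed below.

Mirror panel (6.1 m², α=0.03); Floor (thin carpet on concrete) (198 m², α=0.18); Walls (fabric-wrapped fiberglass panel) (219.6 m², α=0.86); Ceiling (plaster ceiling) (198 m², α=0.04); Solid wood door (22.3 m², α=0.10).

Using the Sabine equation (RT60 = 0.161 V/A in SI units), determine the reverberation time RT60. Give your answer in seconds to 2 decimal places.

0.54 sec

Equivalent absorption area: A = 6.1*0.03 + 198*0.18 + 219.6*0.86 + 198*0.04 + 22.3*0.10 = 234.829 m².
Volume V = 22 × 9 × 4 = 792 m³.
Sabine: RT60 = 0.161 × 792 / 234.829 = 0.54 s.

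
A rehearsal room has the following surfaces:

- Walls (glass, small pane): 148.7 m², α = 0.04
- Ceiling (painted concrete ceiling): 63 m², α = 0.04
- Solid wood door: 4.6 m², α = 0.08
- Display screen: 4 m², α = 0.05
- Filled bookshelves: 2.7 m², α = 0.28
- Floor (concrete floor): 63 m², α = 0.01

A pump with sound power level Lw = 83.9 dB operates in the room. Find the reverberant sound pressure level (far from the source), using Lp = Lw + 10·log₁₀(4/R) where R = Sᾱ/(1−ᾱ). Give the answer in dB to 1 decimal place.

79.6 dB

A = 10.422 sabins; S = 286.0 m².
ᾱ = 10.422/286.0 = 0.0364; R = Sᾱ/(1−ᾱ) = 10.422/(1−0.0364) = 10.816 m².
Lp = Lw + 10 log₁₀(4/R) = 83.9 -4.32 = 79.6 dB.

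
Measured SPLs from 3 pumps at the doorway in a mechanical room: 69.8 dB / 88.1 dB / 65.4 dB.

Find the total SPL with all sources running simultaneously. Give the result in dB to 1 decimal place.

Sum in the linear (power) domain: Σ 10^(Lᵢ/10) = 10^(69.8/10) + 10^(88.1/10) + 10^(65.4/10) = 6.587e+08.
Back to dB: 10·log₁₀ Σ = 88.2 dB.

88.2 dB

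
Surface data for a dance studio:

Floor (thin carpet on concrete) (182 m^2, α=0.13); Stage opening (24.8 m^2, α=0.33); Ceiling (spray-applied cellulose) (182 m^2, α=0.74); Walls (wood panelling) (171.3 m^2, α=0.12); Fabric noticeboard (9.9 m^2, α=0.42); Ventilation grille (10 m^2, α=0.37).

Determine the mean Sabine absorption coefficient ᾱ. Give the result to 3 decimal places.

0.336

S = Σ Sᵢ = 182 + 24.8 + 182 + 171.3 + 9.9 + 10 = 580.0 m^2.
Σ(Sᵢαᵢ) = 182*0.13 + 24.8*0.33 + 182*0.74 + 171.3*0.12 + 9.9*0.42 + 10*0.37 = 194.938.
ᾱ = A/S = 0.336.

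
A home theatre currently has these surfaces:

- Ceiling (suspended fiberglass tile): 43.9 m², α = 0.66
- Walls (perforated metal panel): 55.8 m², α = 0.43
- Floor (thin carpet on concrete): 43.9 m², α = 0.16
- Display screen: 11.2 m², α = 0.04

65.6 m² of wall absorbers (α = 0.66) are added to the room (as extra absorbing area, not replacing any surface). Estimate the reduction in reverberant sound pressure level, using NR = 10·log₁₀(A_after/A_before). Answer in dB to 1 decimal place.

2.3 dB

A_before = Σ Sᵢαᵢ = 43.9×0.66 + 55.8×0.43 + 43.9×0.16 + 11.2×0.04 = 60.440 sabins.
Added absorption = 65.6 × 0.66 = 43.296 sabins.
A_after = 60.440 + 43.296 = 103.736 sabins.
NR = 10·log₁₀(103.736/60.440) = 2.3 dB.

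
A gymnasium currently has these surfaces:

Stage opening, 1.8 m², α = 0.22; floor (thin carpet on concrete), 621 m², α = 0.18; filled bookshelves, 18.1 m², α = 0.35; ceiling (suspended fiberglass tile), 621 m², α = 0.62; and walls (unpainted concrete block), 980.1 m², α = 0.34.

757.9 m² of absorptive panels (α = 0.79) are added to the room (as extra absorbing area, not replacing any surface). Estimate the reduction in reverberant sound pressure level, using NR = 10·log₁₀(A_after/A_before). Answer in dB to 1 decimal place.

2.3 dB

Equivalent absorption area: A_before = 1.8*0.22 + 621*0.18 + 18.1*0.35 + 621*0.62 + 980.1*0.34 = 836.765 m².
Treatment contributes 757.9·0.79 = 598.741 sabins.
A_after = 836.765 + 598.741 = 1435.506 sabins.
NR = 10·log₁₀(1435.506/836.765) = 2.3 dB.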